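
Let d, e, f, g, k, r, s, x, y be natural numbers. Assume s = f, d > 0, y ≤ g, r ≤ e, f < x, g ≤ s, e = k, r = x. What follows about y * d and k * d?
y * d < k * d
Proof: s = f and g ≤ s, thus g ≤ f. Since y ≤ g, y ≤ f. r = x and r ≤ e, thus x ≤ e. f < x, so f < e. y ≤ f, so y < e. Since e = k, y < k. From d > 0, y * d < k * d.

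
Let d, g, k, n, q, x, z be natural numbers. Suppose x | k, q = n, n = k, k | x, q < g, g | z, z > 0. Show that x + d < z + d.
k | x and x | k, hence k = x. n = k, so n = x. Since q = n and q < g, n < g. Since g | z and z > 0, g ≤ z. n < g, so n < z. Since n = x, x < z. Then x + d < z + d.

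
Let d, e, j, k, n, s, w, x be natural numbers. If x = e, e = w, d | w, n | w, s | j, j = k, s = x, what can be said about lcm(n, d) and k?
lcm(n, d) | k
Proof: n | w and d | w, so lcm(n, d) | w. s = x and x = e, hence s = e. From s | j, e | j. Since j = k, e | k. Since e = w, w | k. Since lcm(n, d) | w, lcm(n, d) | k.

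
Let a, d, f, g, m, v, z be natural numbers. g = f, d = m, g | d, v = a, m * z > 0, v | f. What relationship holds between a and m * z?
a ≤ m * z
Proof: Because v = a and v | f, a | f. Since g = f and g | d, f | d. Since d = m, f | m. a | f, so a | m. Then a | m * z. m * z > 0, so a ≤ m * z.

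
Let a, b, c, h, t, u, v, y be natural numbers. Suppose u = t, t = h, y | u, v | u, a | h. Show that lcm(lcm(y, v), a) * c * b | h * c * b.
Because u = t and t = h, u = h. y | u and v | u, thus lcm(y, v) | u. u = h, so lcm(y, v) | h. a | h, so lcm(lcm(y, v), a) | h. Then lcm(lcm(y, v), a) * c | h * c. Then lcm(lcm(y, v), a) * c * b | h * c * b.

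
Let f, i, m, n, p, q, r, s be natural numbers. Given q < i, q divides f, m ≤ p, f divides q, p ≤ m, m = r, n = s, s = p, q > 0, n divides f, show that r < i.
Since p ≤ m and m ≤ p, p = m. m = r, so p = r. f divides q and q divides f, thus f = q. n = s and s = p, thus n = p. Since n divides f, p divides f. f = q, so p divides q. q > 0, so p ≤ q. From p = r, r ≤ q. Since q < i, r < i.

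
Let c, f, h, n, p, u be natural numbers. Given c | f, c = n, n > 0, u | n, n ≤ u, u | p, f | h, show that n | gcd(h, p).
c = n and c | f, thus n | f. Because f | h, n | h. u | n and n > 0, so u ≤ n. Since n ≤ u, u = n. u | p, so n | p. n | h, so n | gcd(h, p).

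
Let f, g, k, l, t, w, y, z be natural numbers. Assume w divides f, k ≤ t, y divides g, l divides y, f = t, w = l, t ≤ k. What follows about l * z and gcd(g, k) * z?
l * z divides gcd(g, k) * z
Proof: Since l divides y and y divides g, l divides g. t ≤ k and k ≤ t, thus t = k. Since f = t, f = k. w = l and w divides f, so l divides f. Since f = k, l divides k. Because l divides g, l divides gcd(g, k). Then l * z divides gcd(g, k) * z.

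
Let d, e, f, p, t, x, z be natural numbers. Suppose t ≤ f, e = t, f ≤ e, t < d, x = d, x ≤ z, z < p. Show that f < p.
From e = t and f ≤ e, f ≤ t. From t ≤ f, t = f. Since x = d and x ≤ z, d ≤ z. Since t < d, t < z. z < p, so t < p. Since t = f, f < p.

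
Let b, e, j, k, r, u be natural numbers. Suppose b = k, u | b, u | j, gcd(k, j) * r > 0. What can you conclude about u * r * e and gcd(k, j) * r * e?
u * r * e ≤ gcd(k, j) * r * e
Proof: Because b = k and u | b, u | k. Since u | j, u | gcd(k, j). Then u * r | gcd(k, j) * r. gcd(k, j) * r > 0, so u * r ≤ gcd(k, j) * r. Then u * r * e ≤ gcd(k, j) * r * e.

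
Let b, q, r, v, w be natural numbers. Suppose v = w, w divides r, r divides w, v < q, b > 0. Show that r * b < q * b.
Because w divides r and r divides w, w = r. v = w, so v = r. v < q, so r < q. From b > 0, by multiplying by a positive, r * b < q * b.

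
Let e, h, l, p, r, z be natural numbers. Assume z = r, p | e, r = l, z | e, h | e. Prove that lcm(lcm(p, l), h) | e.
z = r and r = l, hence z = l. Because z | e, l | e. p | e, so lcm(p, l) | e. h | e, so lcm(lcm(p, l), h) | e.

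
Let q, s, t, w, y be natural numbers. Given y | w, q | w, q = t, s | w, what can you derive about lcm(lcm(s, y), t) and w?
lcm(lcm(s, y), t) | w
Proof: s | w and y | w, hence lcm(s, y) | w. q = t and q | w, thus t | w. Since lcm(s, y) | w, lcm(lcm(s, y), t) | w.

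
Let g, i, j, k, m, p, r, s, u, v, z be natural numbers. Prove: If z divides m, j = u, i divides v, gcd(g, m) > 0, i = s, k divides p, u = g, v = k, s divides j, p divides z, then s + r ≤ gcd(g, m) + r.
Because j = u and u = g, j = g. Since s divides j, s divides g. v = k and i divides v, hence i divides k. Since i = s, s divides k. p divides z and z divides m, thus p divides m. Since k divides p, k divides m. Since s divides k, s divides m. s divides g, so s divides gcd(g, m). Since gcd(g, m) > 0, s ≤ gcd(g, m). Then s + r ≤ gcd(g, m) + r.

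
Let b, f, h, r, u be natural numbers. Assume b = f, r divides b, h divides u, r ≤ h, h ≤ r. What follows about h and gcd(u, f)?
h divides gcd(u, f)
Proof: r ≤ h and h ≤ r, thus r = h. Since r divides b, h divides b. Because b = f, h divides f. h divides u, so h divides gcd(u, f).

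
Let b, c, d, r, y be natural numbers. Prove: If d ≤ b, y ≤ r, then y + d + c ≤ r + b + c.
Since y ≤ r and d ≤ b, y + d ≤ r + b. Then y + d + c ≤ r + b + c.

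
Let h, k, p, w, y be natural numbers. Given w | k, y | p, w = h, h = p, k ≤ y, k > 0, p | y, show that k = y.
Since w = h and h = p, w = p. Since p | y and y | p, p = y. Since w = p, w = y. w | k, so y | k. k > 0, so y ≤ k. k ≤ y, so k = y.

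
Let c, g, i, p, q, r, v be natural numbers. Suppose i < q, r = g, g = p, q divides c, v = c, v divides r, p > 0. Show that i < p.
r = g and g = p, thus r = p. v = c and v divides r, so c divides r. q divides c, so q divides r. r = p, so q divides p. p > 0, so q ≤ p. i < q, so i < p.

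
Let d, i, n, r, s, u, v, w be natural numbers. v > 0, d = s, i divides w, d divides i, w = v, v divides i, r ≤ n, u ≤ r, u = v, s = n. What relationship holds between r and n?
r = n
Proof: w = v and i divides w, therefore i divides v. Since v divides i, i = v. d = s and s = n, so d = n. d divides i, so n divides i. From i = v, n divides v. Since v > 0, n ≤ v. u = v and u ≤ r, thus v ≤ r. Because n ≤ v, n ≤ r. From r ≤ n, r = n.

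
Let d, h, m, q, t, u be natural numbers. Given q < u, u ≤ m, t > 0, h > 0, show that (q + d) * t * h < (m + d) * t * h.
Because q < u and u ≤ m, q < m. Then q + d < m + d. t > 0, so (q + d) * t < (m + d) * t. Since h > 0, (q + d) * t * h < (m + d) * t * h.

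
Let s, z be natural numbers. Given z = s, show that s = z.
Since z = s, by symmetry, s = z.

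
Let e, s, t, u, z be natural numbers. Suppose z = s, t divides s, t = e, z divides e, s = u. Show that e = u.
From t = e and t divides s, e divides s. From z = s and z divides e, s divides e. Since e divides s, e = s. Since s = u, e = u.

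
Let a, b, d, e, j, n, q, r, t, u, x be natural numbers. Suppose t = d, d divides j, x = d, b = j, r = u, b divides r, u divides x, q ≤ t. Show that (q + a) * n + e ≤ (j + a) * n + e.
Since r = u and b divides r, b divides u. u divides x, so b divides x. b = j, so j divides x. x = d, so j divides d. d divides j, so d = j. Since t = d, t = j. q ≤ t, so q ≤ j. Then q + a ≤ j + a. By multiplying by a non-negative, (q + a) * n ≤ (j + a) * n. Then (q + a) * n + e ≤ (j + a) * n + e.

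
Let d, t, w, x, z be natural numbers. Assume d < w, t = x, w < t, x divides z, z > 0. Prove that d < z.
t = x and w < t, therefore w < x. x divides z and z > 0, hence x ≤ z. Since w < x, w < z. Since d < w, d < z.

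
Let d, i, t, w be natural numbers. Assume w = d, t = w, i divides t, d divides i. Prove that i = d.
t = w and i divides t, therefore i divides w. Because w = d, i divides d. Since d divides i, i = d.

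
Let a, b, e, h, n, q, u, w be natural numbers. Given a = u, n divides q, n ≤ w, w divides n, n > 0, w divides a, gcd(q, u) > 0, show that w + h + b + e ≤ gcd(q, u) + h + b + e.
w divides n and n > 0, thus w ≤ n. Since n ≤ w, n = w. n divides q, so w divides q. a = u and w divides a, hence w divides u. Since w divides q, w divides gcd(q, u). gcd(q, u) > 0, so w ≤ gcd(q, u). Then w + h ≤ gcd(q, u) + h. Then w + h + b ≤ gcd(q, u) + h + b. Then w + h + b + e ≤ gcd(q, u) + h + b + e.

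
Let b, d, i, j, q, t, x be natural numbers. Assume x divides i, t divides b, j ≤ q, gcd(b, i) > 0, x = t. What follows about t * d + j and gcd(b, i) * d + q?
t * d + j ≤ gcd(b, i) * d + q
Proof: x = t and x divides i, hence t divides i. t divides b, so t divides gcd(b, i). Because gcd(b, i) > 0, t ≤ gcd(b, i). By multiplying by a non-negative, t * d ≤ gcd(b, i) * d. From j ≤ q, t * d + j ≤ gcd(b, i) * d + q.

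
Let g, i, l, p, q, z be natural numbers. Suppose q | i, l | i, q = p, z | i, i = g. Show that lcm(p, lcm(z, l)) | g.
q = p and q | i, thus p | i. z | i and l | i, so lcm(z, l) | i. p | i, so lcm(p, lcm(z, l)) | i. Since i = g, lcm(p, lcm(z, l)) | g.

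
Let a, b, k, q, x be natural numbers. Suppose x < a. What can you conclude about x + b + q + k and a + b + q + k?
x + b + q + k < a + b + q + k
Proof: x < a, therefore x + b < a + b. Then x + b + q < a + b + q. Then x + b + q + k < a + b + q + k.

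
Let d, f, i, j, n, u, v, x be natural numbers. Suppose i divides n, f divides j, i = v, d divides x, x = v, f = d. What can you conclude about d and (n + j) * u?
d divides (n + j) * u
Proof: Since x = v and d divides x, d divides v. i = v and i divides n, hence v divides n. d divides v, so d divides n. f = d and f divides j, so d divides j. Because d divides n, d divides n + j. Then d divides (n + j) * u.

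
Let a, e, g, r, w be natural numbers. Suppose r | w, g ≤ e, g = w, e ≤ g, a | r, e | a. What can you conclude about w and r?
w = r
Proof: e ≤ g and g ≤ e, therefore e = g. Since e | a, g | a. Since a | r, g | r. From g = w, w | r. Since r | w, w = r.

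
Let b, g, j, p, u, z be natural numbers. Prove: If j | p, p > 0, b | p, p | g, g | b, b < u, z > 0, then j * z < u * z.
From j | p and p > 0, j ≤ p. p | g and g | b, hence p | b. Since b | p, b = p. b < u, so p < u. j ≤ p, so j < u. Since z > 0, j * z < u * z.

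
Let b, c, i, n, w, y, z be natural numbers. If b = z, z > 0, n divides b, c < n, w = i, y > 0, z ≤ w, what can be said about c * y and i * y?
c * y < i * y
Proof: b = z and n divides b, hence n divides z. Because z > 0, n ≤ z. z ≤ w, so n ≤ w. c < n, so c < w. w = i, so c < i. Since y > 0, by multiplying by a positive, c * y < i * y.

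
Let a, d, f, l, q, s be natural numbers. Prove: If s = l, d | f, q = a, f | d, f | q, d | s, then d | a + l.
f | d and d | f, thus f = d. Because q = a and f | q, f | a. From f = d, d | a. s = l and d | s, hence d | l. Since d | a, d | a + l.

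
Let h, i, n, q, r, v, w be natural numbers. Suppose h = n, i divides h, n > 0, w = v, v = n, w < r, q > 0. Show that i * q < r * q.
Because h = n and i divides h, i divides n. From n > 0, i ≤ n. Because w = v and v = n, w = n. w < r, so n < r. i ≤ n, so i < r. Combining with q > 0, by multiplying by a positive, i * q < r * q.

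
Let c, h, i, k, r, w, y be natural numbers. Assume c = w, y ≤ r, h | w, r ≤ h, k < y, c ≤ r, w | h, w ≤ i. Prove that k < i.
Because h | w and w | h, h = w. Since r ≤ h, r ≤ w. c = w and c ≤ r, so w ≤ r. r ≤ w, so r = w. k < y and y ≤ r, hence k < r. Since r = w, k < w. Since w ≤ i, k < i.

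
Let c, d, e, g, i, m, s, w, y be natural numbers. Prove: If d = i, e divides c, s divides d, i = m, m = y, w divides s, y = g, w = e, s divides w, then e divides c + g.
m = y and y = g, thus m = g. s divides w and w divides s, therefore s = w. w = e, so s = e. Because d = i and s divides d, s divides i. s = e, so e divides i. i = m, so e divides m. Because m = g, e divides g. From e divides c, e divides c + g.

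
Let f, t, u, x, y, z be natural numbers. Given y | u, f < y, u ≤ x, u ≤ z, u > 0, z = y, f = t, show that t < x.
Because f = t and f < y, t < y. z = y and u ≤ z, so u ≤ y. y | u and u > 0, thus y ≤ u. Since u ≤ y, u = y. Since u ≤ x, y ≤ x. t < y, so t < x.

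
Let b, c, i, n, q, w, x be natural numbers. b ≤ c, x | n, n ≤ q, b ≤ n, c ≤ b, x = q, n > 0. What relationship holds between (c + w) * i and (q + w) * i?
(c + w) * i ≤ (q + w) * i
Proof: Since x | n and n > 0, x ≤ n. Since x = q, q ≤ n. n ≤ q, so n = q. b ≤ c and c ≤ b, therefore b = c. b ≤ n, so c ≤ n. Since n = q, c ≤ q. Then c + w ≤ q + w. Then (c + w) * i ≤ (q + w) * i.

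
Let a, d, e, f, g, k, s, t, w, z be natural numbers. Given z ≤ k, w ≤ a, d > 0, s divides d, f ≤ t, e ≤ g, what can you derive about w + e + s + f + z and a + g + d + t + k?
w + e + s + f + z ≤ a + g + d + t + k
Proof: Since w ≤ a and e ≤ g, w + e ≤ a + g. s divides d and d > 0, so s ≤ d. Since w + e ≤ a + g, w + e + s ≤ a + g + d. f ≤ t, so w + e + s + f ≤ a + g + d + t. Since z ≤ k, w + e + s + f + z ≤ a + g + d + t + k.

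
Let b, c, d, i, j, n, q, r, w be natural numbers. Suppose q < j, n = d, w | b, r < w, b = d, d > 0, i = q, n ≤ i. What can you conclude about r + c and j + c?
r + c < j + c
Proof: b = d and w | b, thus w | d. d > 0, so w ≤ d. r < w, so r < d. From i = q and n ≤ i, n ≤ q. From q < j, n < j. n = d, so d < j. Since r < d, r < j. Then r + c < j + c.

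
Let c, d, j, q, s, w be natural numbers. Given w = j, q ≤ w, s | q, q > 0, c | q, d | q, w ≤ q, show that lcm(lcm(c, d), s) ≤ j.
q ≤ w and w ≤ q, thus q = w. w = j, so q = j. c | q and d | q, hence lcm(c, d) | q. Since s | q, lcm(lcm(c, d), s) | q. Since q > 0, lcm(lcm(c, d), s) ≤ q. Since q = j, lcm(lcm(c, d), s) ≤ j.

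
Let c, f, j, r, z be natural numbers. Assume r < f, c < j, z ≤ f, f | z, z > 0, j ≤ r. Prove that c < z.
f | z and z > 0, thus f ≤ z. Since z ≤ f, f = z. c < j and j ≤ r, hence c < r. r < f, so c < f. f = z, so c < z.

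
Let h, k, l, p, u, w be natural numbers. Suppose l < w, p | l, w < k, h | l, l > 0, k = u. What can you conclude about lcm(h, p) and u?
lcm(h, p) < u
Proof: From h | l and p | l, lcm(h, p) | l. Since l > 0, lcm(h, p) ≤ l. Because l < w and w < k, l < k. k = u, so l < u. lcm(h, p) ≤ l, so lcm(h, p) < u.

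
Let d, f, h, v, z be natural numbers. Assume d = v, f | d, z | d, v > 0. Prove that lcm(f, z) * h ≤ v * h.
f | d and z | d, therefore lcm(f, z) | d. Since d = v, lcm(f, z) | v. v > 0, so lcm(f, z) ≤ v. Then lcm(f, z) * h ≤ v * h.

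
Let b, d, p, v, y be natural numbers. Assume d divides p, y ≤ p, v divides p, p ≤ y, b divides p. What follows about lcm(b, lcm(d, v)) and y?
lcm(b, lcm(d, v)) divides y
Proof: p ≤ y and y ≤ p, hence p = y. d divides p and v divides p, so lcm(d, v) divides p. b divides p, so lcm(b, lcm(d, v)) divides p. Because p = y, lcm(b, lcm(d, v)) divides y.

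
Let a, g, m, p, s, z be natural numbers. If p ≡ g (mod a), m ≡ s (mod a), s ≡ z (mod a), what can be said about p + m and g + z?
p + m ≡ g + z (mod a)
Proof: m ≡ s (mod a) and s ≡ z (mod a), therefore m ≡ z (mod a). p ≡ g (mod a), so p + m ≡ g + z (mod a).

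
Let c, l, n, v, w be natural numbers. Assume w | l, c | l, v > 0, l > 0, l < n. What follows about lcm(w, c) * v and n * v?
lcm(w, c) * v < n * v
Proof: From w | l and c | l, lcm(w, c) | l. Since l > 0, lcm(w, c) ≤ l. From l < n, lcm(w, c) < n. From v > 0, lcm(w, c) * v < n * v.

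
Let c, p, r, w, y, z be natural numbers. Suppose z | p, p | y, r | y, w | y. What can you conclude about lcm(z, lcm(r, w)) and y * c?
lcm(z, lcm(r, w)) | y * c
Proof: z | p and p | y, thus z | y. r | y and w | y, so lcm(r, w) | y. From z | y, lcm(z, lcm(r, w)) | y. Then lcm(z, lcm(r, w)) | y * c.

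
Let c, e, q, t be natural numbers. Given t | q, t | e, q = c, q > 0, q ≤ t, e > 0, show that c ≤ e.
t | q and q > 0, hence t ≤ q. q ≤ t, so t = q. q = c, so t = c. t | e and e > 0, so t ≤ e. Since t = c, c ≤ e.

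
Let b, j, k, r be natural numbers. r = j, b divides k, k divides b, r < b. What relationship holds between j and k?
j < k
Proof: Since b divides k and k divides b, b = k. Since r < b, r < k. From r = j, j < k.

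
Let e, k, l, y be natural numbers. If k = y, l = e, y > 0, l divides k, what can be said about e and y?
e ≤ y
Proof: Because k = y and l divides k, l divides y. From y > 0, l ≤ y. Since l = e, e ≤ y.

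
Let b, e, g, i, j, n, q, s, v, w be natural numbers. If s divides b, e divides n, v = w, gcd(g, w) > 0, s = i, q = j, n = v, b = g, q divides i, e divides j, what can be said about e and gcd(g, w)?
e ≤ gcd(g, w)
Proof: q = j and q divides i, hence j divides i. e divides j, so e divides i. b = g and s divides b, so s divides g. Since s = i, i divides g. Since e divides i, e divides g. Since n = v and v = w, n = w. Since e divides n, e divides w. Since e divides g, e divides gcd(g, w). Since gcd(g, w) > 0, e ≤ gcd(g, w).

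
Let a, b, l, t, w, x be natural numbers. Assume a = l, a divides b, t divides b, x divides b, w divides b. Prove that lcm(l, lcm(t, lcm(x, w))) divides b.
From a = l and a divides b, l divides b. x divides b and w divides b, hence lcm(x, w) divides b. Since t divides b, lcm(t, lcm(x, w)) divides b. Because l divides b, lcm(l, lcm(t, lcm(x, w))) divides b.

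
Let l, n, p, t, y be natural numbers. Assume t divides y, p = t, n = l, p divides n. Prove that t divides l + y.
From n = l and p divides n, p divides l. Since p = t, t divides l. Since t divides y, t divides l + y.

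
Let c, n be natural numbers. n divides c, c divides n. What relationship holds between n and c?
n = c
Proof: From n divides c and c divides n, by mutual divisibility, n = c.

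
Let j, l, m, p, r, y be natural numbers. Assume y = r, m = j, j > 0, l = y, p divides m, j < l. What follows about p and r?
p < r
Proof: Because m = j and p divides m, p divides j. j > 0, so p ≤ j. l = y and y = r, hence l = r. Because j < l, j < r. p ≤ j, so p < r.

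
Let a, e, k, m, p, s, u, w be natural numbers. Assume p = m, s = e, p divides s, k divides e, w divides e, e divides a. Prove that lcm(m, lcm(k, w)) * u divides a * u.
s = e and p divides s, so p divides e. Since p = m, m divides e. k divides e and w divides e, so lcm(k, w) divides e. Since m divides e, lcm(m, lcm(k, w)) divides e. e divides a, so lcm(m, lcm(k, w)) divides a. Then lcm(m, lcm(k, w)) * u divides a * u.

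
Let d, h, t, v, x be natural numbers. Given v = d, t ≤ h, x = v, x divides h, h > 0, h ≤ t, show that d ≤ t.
Since h ≤ t and t ≤ h, h = t. x = v and v = d, therefore x = d. x divides h, so d divides h. h > 0, so d ≤ h. h = t, so d ≤ t.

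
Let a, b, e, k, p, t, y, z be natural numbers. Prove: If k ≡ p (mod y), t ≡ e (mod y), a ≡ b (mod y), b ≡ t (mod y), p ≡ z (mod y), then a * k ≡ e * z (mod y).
a ≡ b (mod y) and b ≡ t (mod y), so a ≡ t (mod y). Since t ≡ e (mod y), a ≡ e (mod y). k ≡ p (mod y) and p ≡ z (mod y), thus k ≡ z (mod y). Since a ≡ e (mod y), a * k ≡ e * z (mod y).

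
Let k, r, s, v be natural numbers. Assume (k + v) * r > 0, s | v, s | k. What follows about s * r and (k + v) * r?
s * r ≤ (k + v) * r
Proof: Since s | k and s | v, s | k + v. Then s * r | (k + v) * r. Since (k + v) * r > 0, s * r ≤ (k + v) * r.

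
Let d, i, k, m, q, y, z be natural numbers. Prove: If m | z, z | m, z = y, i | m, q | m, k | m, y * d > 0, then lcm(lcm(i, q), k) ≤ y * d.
m | z and z | m, so m = z. From z = y, m = y. Because i | m and q | m, lcm(i, q) | m. k | m, so lcm(lcm(i, q), k) | m. Since m = y, lcm(lcm(i, q), k) | y. Then lcm(lcm(i, q), k) | y * d. Because y * d > 0, lcm(lcm(i, q), k) ≤ y * d.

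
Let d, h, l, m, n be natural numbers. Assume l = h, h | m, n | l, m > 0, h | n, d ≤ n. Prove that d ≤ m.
Since l = h and n | l, n | h. Because h | n, h = n. Since h | m, n | m. Because m > 0, n ≤ m. d ≤ n, so d ≤ m.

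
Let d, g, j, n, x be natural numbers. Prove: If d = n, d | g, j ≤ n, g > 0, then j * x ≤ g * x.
d = n and d | g, so n | g. g > 0, so n ≤ g. Because j ≤ n, j ≤ g. Then j * x ≤ g * x.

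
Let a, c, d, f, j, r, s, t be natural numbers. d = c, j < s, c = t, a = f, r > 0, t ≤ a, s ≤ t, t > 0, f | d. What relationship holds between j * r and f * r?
j * r < f * r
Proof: Because a = f and t ≤ a, t ≤ f. Since d = c and c = t, d = t. Since f | d, f | t. Since t > 0, f ≤ t. Because t ≤ f, t = f. From j < s and s ≤ t, j < t. Since t = f, j < f. Because r > 0, j * r < f * r.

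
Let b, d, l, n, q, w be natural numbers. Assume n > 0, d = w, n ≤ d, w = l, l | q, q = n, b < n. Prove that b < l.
d = w and w = l, thus d = l. n ≤ d, so n ≤ l. q = n and l | q, therefore l | n. n > 0, so l ≤ n. n ≤ l, so n = l. Since b < n, b < l.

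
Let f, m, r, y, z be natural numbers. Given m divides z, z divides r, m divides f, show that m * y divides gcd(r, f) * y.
Since m divides z and z divides r, m divides r. Since m divides f, m divides gcd(r, f). Then m * y divides gcd(r, f) * y.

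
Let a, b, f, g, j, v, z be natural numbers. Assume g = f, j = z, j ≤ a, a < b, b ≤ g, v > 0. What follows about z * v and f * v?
z * v < f * v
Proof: Because j ≤ a and a < b, j < b. Since j = z, z < b. b ≤ g, so z < g. From g = f, z < f. Because v > 0, by multiplying by a positive, z * v < f * v.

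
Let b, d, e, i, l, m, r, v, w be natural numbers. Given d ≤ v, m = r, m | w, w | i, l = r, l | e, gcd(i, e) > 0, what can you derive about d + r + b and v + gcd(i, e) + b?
d + r + b ≤ v + gcd(i, e) + b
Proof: From m = r and m | w, r | w. w | i, so r | i. Because l = r and l | e, r | e. r | i, so r | gcd(i, e). Since gcd(i, e) > 0, r ≤ gcd(i, e). Because d ≤ v, d + r ≤ v + gcd(i, e). Then d + r + b ≤ v + gcd(i, e) + b.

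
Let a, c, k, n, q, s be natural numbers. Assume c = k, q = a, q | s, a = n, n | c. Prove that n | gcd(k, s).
c = k and n | c, so n | k. Because q = a and a = n, q = n. q | s, so n | s. n | k, so n | gcd(k, s).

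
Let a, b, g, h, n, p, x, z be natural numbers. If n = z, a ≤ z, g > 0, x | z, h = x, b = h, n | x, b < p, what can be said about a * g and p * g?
a * g < p * g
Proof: From n = z and n | x, z | x. x | z, so z = x. Because a ≤ z, a ≤ x. b = h and h = x, thus b = x. Since b < p, x < p. From a ≤ x, a < p. g > 0, so a * g < p * g.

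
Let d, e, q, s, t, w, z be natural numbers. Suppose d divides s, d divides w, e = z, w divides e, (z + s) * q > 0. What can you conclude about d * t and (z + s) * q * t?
d * t ≤ (z + s) * q * t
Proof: e = z and w divides e, hence w divides z. d divides w, so d divides z. d divides s, so d divides z + s. Then d divides (z + s) * q. (z + s) * q > 0, so d ≤ (z + s) * q. By multiplying by a non-negative, d * t ≤ (z + s) * q * t.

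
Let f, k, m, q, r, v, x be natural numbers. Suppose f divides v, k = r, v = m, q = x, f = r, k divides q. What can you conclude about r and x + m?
r divides x + m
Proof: From q = x and k divides q, k divides x. k = r, so r divides x. Since f = r and f divides v, r divides v. Since v = m, r divides m. Since r divides x, r divides x + m.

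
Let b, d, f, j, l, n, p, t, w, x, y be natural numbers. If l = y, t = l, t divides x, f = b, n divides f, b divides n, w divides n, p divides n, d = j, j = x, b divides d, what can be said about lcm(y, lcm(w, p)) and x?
lcm(y, lcm(w, p)) divides x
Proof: From t = l and t divides x, l divides x. l = y, so y divides x. f = b and n divides f, therefore n divides b. Since b divides n, n = b. w divides n and p divides n, so lcm(w, p) divides n. n = b, so lcm(w, p) divides b. d = j and j = x, hence d = x. b divides d, so b divides x. Since lcm(w, p) divides b, lcm(w, p) divides x. y divides x, so lcm(y, lcm(w, p)) divides x.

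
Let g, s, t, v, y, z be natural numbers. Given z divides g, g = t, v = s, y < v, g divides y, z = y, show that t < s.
Since z = y and z divides g, y divides g. Since g divides y, y = g. Since g = t, y = t. Since y < v, t < v. Since v = s, t < s.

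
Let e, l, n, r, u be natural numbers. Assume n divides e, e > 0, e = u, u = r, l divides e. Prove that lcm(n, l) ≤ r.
Since e = u and u = r, e = r. n divides e and l divides e, so lcm(n, l) divides e. Since e > 0, lcm(n, l) ≤ e. Since e = r, lcm(n, l) ≤ r.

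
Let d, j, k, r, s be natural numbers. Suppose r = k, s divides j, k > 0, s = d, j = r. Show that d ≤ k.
From j = r and r = k, j = k. s divides j, so s divides k. s = d, so d divides k. k > 0, so d ≤ k.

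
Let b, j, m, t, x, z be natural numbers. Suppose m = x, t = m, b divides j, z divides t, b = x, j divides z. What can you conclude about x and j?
x = j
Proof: t = m and m = x, therefore t = x. z divides t, so z divides x. j divides z, so j divides x. From b = x and b divides j, x divides j. j divides x, so j = x. Then x = j.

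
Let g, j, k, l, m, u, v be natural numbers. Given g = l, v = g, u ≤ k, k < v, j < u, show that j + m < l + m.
v = g and k < v, hence k < g. Since u ≤ k, u < g. Because g = l, u < l. j < u, so j < l. Then j + m < l + m.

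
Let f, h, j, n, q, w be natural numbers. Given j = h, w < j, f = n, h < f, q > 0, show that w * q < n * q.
j = h and w < j, therefore w < h. From f = n and h < f, h < n. Since w < h, w < n. Because q > 0, w * q < n * q.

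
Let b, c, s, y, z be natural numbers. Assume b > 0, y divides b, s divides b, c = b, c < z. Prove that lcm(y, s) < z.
Since y divides b and s divides b, lcm(y, s) divides b. b > 0, so lcm(y, s) ≤ b. Since c = b and c < z, b < z. Since lcm(y, s) ≤ b, lcm(y, s) < z.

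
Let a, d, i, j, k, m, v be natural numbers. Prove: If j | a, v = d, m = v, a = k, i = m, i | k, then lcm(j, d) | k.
Because a = k and j | a, j | k. m = v and v = d, therefore m = d. Since i = m and i | k, m | k. Since m = d, d | k. j | k, so lcm(j, d) | k.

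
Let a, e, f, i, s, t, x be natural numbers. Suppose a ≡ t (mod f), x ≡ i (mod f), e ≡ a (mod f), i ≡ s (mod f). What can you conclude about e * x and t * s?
e * x ≡ t * s (mod f)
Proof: e ≡ a (mod f) and a ≡ t (mod f), therefore e ≡ t (mod f). x ≡ i (mod f) and i ≡ s (mod f), therefore x ≡ s (mod f). Since e ≡ t (mod f), by multiplying congruences, e * x ≡ t * s (mod f).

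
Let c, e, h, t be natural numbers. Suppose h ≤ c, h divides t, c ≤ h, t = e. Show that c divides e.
Because h ≤ c and c ≤ h, h = c. t = e and h divides t, therefore h divides e. Since h = c, c divides e.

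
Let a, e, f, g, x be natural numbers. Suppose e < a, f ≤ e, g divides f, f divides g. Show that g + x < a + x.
From f divides g and g divides f, f = g. f ≤ e, so g ≤ e. e < a, so g < a. Then g + x < a + x.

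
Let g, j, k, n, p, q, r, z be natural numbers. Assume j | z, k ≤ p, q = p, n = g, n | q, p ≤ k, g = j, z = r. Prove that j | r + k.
z = r and j | z, therefore j | r. Because n = g and g = j, n = j. Since p ≤ k and k ≤ p, p = k. q = p and n | q, therefore n | p. Since p = k, n | k. Because n = j, j | k. Since j | r, j | r + k.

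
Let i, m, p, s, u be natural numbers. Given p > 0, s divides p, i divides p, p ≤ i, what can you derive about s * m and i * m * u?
s * m divides i * m * u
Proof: Since i divides p and p > 0, i ≤ p. p ≤ i, so p = i. s divides p, so s divides i. Then s * m divides i * m. Then s * m divides i * m * u.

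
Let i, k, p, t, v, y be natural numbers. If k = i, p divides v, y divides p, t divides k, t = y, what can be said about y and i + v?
y divides i + v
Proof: Because k = i and t divides k, t divides i. t = y, so y divides i. y divides p and p divides v, thus y divides v. Since y divides i, y divides i + v.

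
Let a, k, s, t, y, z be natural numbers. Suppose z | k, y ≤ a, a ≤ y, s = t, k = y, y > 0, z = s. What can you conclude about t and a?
t ≤ a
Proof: y ≤ a and a ≤ y, hence y = a. k = y and z | k, therefore z | y. Since z = s, s | y. Since y > 0, s ≤ y. Since s = t, t ≤ y. y = a, so t ≤ a.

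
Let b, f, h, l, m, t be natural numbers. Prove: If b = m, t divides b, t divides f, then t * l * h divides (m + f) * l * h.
Since b = m and t divides b, t divides m. t divides f, so t divides m + f. Then t * l divides (m + f) * l. Then t * l * h divides (m + f) * l * h.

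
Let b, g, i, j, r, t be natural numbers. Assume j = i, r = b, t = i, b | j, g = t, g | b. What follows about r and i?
r = i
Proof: j = i and b | j, so b | i. Since g = t and g | b, t | b. From t = i, i | b. Since b | i, b = i. r = b, so r = i.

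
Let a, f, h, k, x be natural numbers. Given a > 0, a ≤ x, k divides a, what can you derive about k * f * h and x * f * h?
k * f * h ≤ x * f * h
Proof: k divides a and a > 0, hence k ≤ a. Since a ≤ x, k ≤ x. By multiplying by a non-negative, k * f ≤ x * f. By multiplying by a non-negative, k * f * h ≤ x * f * h.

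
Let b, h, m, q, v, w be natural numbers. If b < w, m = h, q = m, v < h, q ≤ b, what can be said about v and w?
v < w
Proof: From q = m and q ≤ b, m ≤ b. b < w, so m < w. m = h, so h < w. Since v < h, v < w.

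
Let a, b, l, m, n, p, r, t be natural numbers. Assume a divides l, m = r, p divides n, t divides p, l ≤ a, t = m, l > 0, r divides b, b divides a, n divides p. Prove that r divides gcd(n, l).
t = m and m = r, hence t = r. Because p divides n and n divides p, p = n. Since t divides p, t divides n. t = r, so r divides n. Since a divides l and l > 0, a ≤ l. Since l ≤ a, a = l. Since b divides a, b divides l. Since r divides b, r divides l. Since r divides n, r divides gcd(n, l).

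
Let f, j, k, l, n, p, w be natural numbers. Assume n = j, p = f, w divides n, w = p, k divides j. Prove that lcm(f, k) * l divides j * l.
w = p and p = f, therefore w = f. n = j and w divides n, therefore w divides j. Since w = f, f divides j. k divides j, so lcm(f, k) divides j. Then lcm(f, k) * l divides j * l.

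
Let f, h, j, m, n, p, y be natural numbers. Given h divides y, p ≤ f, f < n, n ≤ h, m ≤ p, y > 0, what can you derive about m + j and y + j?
m + j < y + j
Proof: p ≤ f and f < n, hence p < n. h divides y and y > 0, so h ≤ y. From n ≤ h, n ≤ y. Since p < n, p < y. m ≤ p, so m < y. Then m + j < y + j.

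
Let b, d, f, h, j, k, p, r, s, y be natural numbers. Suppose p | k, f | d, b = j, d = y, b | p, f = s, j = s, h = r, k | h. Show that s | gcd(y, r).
From d = y and f | d, f | y. Since f = s, s | y. Because b = j and j = s, b = s. b | p, so s | p. Since p | k, s | k. h = r and k | h, therefore k | r. s | k, so s | r. s | y, so s | gcd(y, r).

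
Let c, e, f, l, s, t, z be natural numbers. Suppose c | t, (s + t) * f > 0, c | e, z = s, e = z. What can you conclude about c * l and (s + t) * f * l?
c * l ≤ (s + t) * f * l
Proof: Since e = z and z = s, e = s. Since c | e, c | s. From c | t, c | s + t. Then c | (s + t) * f. Because (s + t) * f > 0, c ≤ (s + t) * f. Then c * l ≤ (s + t) * f * l.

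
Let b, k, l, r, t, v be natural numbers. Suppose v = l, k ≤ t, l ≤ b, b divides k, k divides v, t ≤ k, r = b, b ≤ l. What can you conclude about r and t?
r = t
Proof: l ≤ b and b ≤ l, thus l = b. v = l and k divides v, therefore k divides l. Since l = b, k divides b. b divides k, so b = k. Since r = b, r = k. k ≤ t and t ≤ k, thus k = t. Since r = k, r = t.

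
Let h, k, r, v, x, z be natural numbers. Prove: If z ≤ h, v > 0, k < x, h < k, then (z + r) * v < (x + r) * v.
Since h < k and k < x, h < x. Since z ≤ h, z < x. Then z + r < x + r. v > 0, so (z + r) * v < (x + r) * v.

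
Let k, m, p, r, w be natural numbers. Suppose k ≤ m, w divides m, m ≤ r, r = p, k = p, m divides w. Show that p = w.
Because k = p and k ≤ m, p ≤ m. r = p and m ≤ r, therefore m ≤ p. Because p ≤ m, p = m. Since m divides w and w divides m, m = w. Since p = m, p = w.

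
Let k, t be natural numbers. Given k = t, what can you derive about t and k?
t = k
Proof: k = t. By symmetry, t = k.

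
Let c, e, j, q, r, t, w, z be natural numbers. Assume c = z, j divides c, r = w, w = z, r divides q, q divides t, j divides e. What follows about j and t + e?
j divides t + e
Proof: c = z and j divides c, so j divides z. r = w and w = z, hence r = z. r divides q and q divides t, hence r divides t. r = z, so z divides t. Since j divides z, j divides t. From j divides e, j divides t + e.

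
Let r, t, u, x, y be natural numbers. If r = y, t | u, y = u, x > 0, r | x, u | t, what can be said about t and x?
t ≤ x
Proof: u | t and t | u, thus u = t. Since r = y and y = u, r = u. From r | x, u | x. x > 0, so u ≤ x. Since u = t, t ≤ x.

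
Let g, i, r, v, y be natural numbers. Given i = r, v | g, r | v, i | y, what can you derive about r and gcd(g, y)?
r | gcd(g, y)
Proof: r | v and v | g, therefore r | g. Since i = r and i | y, r | y. Since r | g, r | gcd(g, y).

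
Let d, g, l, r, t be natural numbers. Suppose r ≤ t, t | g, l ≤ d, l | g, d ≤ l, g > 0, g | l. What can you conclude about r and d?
r ≤ d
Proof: From g | l and l | g, g = l. Since l ≤ d and d ≤ l, l = d. g = l, so g = d. t | g and g > 0, hence t ≤ g. From r ≤ t, r ≤ g. Since g = d, r ≤ d.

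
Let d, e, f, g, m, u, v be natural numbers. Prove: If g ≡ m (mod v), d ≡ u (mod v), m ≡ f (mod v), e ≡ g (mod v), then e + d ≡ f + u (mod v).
e ≡ g (mod v) and g ≡ m (mod v), so e ≡ m (mod v). Since m ≡ f (mod v), e ≡ f (mod v). From d ≡ u (mod v), by adding congruences, e + d ≡ f + u (mod v).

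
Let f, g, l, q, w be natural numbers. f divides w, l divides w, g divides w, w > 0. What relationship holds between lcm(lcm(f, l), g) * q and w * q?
lcm(lcm(f, l), g) * q ≤ w * q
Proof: Because f divides w and l divides w, lcm(f, l) divides w. Since g divides w, lcm(lcm(f, l), g) divides w. From w > 0, lcm(lcm(f, l), g) ≤ w. By multiplying by a non-negative, lcm(lcm(f, l), g) * q ≤ w * q.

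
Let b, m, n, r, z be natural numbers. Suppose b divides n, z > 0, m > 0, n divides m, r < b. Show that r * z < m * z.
b divides n and n divides m, thus b divides m. From m > 0, b ≤ m. Because r < b, r < m. Since z > 0, by multiplying by a positive, r * z < m * z.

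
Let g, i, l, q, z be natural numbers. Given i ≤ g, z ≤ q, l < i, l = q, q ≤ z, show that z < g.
q ≤ z and z ≤ q, hence q = z. Since l = q, l = z. Since l < i, z < i. Since i ≤ g, z < g.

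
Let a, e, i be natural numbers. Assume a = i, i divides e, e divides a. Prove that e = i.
a = i and e divides a, thus e divides i. Since i divides e, i = e. Then e = i.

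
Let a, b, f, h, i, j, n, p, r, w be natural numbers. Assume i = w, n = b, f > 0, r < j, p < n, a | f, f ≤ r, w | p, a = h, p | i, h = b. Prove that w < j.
Because i = w and p | i, p | w. Since w | p, p = w. Because n = b and p < n, p < b. Since p = w, w < b. Because a = h and a | f, h | f. f > 0, so h ≤ f. h = b, so b ≤ f. Since w < b, w < f. f ≤ r and r < j, therefore f < j. w < f, so w < j.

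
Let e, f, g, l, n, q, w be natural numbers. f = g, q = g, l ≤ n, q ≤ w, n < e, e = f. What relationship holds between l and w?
l < w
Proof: e = f and n < e, so n < f. From f = g, n < g. q = g and q ≤ w, therefore g ≤ w. n < g, so n < w. l ≤ n, so l < w.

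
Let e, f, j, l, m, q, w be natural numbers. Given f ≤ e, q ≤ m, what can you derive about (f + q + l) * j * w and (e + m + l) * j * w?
(f + q + l) * j * w ≤ (e + m + l) * j * w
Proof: f ≤ e and q ≤ m, therefore f + q ≤ e + m. Then f + q + l ≤ e + m + l. Then (f + q + l) * j ≤ (e + m + l) * j. Then (f + q + l) * j * w ≤ (e + m + l) * j * w.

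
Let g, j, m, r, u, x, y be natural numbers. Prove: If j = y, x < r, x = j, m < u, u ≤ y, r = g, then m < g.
Because x = j and x < r, j < r. j = y, so y < r. u ≤ y, so u < r. Since r = g, u < g. m < u, so m < g.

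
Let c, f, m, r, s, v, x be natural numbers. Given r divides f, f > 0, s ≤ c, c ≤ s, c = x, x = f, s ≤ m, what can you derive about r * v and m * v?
r * v ≤ m * v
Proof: r divides f and f > 0, therefore r ≤ f. From s ≤ c and c ≤ s, s = c. Because c = x, s = x. Since x = f, s = f. From s ≤ m, f ≤ m. r ≤ f, so r ≤ m. By multiplying by a non-negative, r * v ≤ m * v.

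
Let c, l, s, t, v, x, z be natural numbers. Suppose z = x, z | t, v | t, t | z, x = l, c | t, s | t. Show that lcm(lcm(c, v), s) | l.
t | z and z | t, so t = z. Since z = x, t = x. Since x = l, t = l. From c | t and v | t, lcm(c, v) | t. Because s | t, lcm(lcm(c, v), s) | t. Since t = l, lcm(lcm(c, v), s) | l.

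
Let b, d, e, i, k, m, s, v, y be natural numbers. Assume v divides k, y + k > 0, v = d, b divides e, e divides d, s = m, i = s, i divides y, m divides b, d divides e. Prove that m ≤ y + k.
Because i = s and s = m, i = m. Since i divides y, m divides y. From e divides d and d divides e, e = d. Since b divides e, b divides d. m divides b, so m divides d. From v = d and v divides k, d divides k. Since m divides d, m divides k. m divides y, so m divides y + k. Since y + k > 0, m ≤ y + k.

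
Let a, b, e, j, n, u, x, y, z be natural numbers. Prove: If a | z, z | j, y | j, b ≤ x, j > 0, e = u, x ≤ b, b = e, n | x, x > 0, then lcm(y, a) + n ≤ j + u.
Since a | z and z | j, a | j. Because y | j, lcm(y, a) | j. Since j > 0, lcm(y, a) ≤ j. x ≤ b and b ≤ x, therefore x = b. Since b = e, x = e. Since e = u, x = u. n | x and x > 0, therefore n ≤ x. Because x = u, n ≤ u. From lcm(y, a) ≤ j, lcm(y, a) + n ≤ j + u.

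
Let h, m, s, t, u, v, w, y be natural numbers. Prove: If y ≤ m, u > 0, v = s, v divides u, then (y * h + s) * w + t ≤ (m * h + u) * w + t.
y ≤ m. By multiplying by a non-negative, y * h ≤ m * h. From v = s and v divides u, s divides u. Because u > 0, s ≤ u. Since y * h ≤ m * h, y * h + s ≤ m * h + u. By multiplying by a non-negative, (y * h + s) * w ≤ (m * h + u) * w. Then (y * h + s) * w + t ≤ (m * h + u) * w + t.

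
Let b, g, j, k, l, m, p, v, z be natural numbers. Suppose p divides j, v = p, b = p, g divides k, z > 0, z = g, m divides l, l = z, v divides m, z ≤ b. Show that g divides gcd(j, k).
v = p and v divides m, hence p divides m. l = z and m divides l, hence m divides z. p divides m, so p divides z. z > 0, so p ≤ z. b = p and z ≤ b, thus z ≤ p. Since p ≤ z, p = z. From z = g, p = g. p divides j, so g divides j. g divides k, so g divides gcd(j, k).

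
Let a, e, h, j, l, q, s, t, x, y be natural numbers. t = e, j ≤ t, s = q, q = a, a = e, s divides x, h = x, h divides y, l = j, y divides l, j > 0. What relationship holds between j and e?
j = e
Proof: Because t = e and j ≤ t, j ≤ e. s = q and q = a, so s = a. a = e, so s = e. Because s divides x, e divides x. h = x and h divides y, therefore x divides y. Because e divides x, e divides y. l = j and y divides l, so y divides j. Since e divides y, e divides j. From j > 0, e ≤ j. From j ≤ e, j = e.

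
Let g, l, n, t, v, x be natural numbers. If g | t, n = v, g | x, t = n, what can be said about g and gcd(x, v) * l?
g | gcd(x, v) * l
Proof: From t = n and g | t, g | n. n = v, so g | v. Since g | x, g | gcd(x, v). Then g | gcd(x, v) * l.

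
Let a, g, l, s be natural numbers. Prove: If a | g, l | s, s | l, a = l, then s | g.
l | s and s | l, so l = s. a = l, so a = s. Since a | g, s | g.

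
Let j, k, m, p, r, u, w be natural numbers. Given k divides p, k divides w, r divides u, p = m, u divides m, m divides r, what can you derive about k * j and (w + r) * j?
k * j divides (w + r) * j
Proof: r divides u and u divides m, hence r divides m. m divides r, so m = r. p = m and k divides p, thus k divides m. Since m = r, k divides r. k divides w, so k divides w + r. Then k * j divides (w + r) * j.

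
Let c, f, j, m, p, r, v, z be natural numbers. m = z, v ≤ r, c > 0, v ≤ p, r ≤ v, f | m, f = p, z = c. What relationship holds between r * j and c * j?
r * j ≤ c * j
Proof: Since v ≤ r and r ≤ v, v = r. From v ≤ p, r ≤ p. m = z and z = c, so m = c. Because f | m, f | c. Since f = p, p | c. Since c > 0, p ≤ c. r ≤ p, so r ≤ c. Then r * j ≤ c * j.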